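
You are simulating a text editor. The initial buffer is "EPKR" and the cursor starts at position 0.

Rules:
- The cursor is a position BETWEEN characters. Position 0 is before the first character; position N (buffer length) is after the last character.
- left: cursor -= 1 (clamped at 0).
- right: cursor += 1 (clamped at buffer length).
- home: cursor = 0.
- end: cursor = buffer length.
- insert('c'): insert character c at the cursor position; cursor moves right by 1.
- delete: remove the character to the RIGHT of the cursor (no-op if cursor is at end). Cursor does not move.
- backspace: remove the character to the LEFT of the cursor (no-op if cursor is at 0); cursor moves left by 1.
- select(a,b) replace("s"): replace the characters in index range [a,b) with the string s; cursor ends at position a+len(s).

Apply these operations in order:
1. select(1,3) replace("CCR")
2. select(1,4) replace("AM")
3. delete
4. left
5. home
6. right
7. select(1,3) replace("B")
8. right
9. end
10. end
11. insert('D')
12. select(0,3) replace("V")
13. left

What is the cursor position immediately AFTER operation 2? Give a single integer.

Answer: 3

Derivation:
After op 1 (select(1,3) replace("CCR")): buf='ECCRR' cursor=4
After op 2 (select(1,4) replace("AM")): buf='EAMR' cursor=3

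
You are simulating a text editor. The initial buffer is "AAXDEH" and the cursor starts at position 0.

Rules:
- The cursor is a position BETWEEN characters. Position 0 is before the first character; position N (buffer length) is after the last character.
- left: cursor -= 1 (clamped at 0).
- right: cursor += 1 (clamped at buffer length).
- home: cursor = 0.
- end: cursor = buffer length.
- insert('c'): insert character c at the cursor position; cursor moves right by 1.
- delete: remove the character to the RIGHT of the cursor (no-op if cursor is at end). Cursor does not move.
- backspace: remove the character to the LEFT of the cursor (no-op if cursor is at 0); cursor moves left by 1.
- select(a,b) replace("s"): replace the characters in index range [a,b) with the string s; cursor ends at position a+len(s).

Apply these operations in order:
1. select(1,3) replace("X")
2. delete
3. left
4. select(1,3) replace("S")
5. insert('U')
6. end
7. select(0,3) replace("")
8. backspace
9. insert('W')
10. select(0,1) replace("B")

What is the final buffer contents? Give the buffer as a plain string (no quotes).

Answer: BH

Derivation:
After op 1 (select(1,3) replace("X")): buf='AXDEH' cursor=2
After op 2 (delete): buf='AXEH' cursor=2
After op 3 (left): buf='AXEH' cursor=1
After op 4 (select(1,3) replace("S")): buf='ASH' cursor=2
After op 5 (insert('U')): buf='ASUH' cursor=3
After op 6 (end): buf='ASUH' cursor=4
After op 7 (select(0,3) replace("")): buf='H' cursor=0
After op 8 (backspace): buf='H' cursor=0
After op 9 (insert('W')): buf='WH' cursor=1
After op 10 (select(0,1) replace("B")): buf='BH' cursor=1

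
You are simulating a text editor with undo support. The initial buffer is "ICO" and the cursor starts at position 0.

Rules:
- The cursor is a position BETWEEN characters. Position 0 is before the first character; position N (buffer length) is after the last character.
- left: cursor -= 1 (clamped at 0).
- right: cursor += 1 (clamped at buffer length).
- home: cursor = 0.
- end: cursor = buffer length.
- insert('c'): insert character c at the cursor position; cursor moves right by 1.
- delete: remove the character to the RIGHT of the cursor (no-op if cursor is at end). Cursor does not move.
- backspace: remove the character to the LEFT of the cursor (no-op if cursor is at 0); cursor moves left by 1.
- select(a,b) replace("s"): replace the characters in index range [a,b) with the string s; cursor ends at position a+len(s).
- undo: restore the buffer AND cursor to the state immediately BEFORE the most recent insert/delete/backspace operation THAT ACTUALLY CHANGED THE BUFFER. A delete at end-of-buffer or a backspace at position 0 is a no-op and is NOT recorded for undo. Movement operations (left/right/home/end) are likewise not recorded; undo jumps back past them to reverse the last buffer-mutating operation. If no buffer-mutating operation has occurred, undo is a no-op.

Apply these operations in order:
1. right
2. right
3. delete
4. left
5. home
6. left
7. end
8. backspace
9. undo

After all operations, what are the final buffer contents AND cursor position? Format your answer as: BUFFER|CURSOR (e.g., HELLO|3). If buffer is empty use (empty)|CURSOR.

After op 1 (right): buf='ICO' cursor=1
After op 2 (right): buf='ICO' cursor=2
After op 3 (delete): buf='IC' cursor=2
After op 4 (left): buf='IC' cursor=1
After op 5 (home): buf='IC' cursor=0
After op 6 (left): buf='IC' cursor=0
After op 7 (end): buf='IC' cursor=2
After op 8 (backspace): buf='I' cursor=1
After op 9 (undo): buf='IC' cursor=2

Answer: IC|2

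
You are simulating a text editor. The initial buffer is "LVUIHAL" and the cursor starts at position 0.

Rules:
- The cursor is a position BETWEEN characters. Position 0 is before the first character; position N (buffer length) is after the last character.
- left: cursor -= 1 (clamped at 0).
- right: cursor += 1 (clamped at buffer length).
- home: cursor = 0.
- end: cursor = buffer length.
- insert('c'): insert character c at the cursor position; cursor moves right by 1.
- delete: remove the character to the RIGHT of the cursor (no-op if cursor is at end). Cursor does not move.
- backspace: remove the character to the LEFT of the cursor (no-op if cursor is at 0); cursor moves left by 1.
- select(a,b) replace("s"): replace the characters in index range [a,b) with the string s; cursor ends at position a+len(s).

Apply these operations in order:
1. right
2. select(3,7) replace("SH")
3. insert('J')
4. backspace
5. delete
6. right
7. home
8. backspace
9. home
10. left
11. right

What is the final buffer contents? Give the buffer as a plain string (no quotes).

After op 1 (right): buf='LVUIHAL' cursor=1
After op 2 (select(3,7) replace("SH")): buf='LVUSH' cursor=5
After op 3 (insert('J')): buf='LVUSHJ' cursor=6
After op 4 (backspace): buf='LVUSH' cursor=5
After op 5 (delete): buf='LVUSH' cursor=5
After op 6 (right): buf='LVUSH' cursor=5
After op 7 (home): buf='LVUSH' cursor=0
After op 8 (backspace): buf='LVUSH' cursor=0
After op 9 (home): buf='LVUSH' cursor=0
After op 10 (left): buf='LVUSH' cursor=0
After op 11 (right): buf='LVUSH' cursor=1

Answer: LVUSH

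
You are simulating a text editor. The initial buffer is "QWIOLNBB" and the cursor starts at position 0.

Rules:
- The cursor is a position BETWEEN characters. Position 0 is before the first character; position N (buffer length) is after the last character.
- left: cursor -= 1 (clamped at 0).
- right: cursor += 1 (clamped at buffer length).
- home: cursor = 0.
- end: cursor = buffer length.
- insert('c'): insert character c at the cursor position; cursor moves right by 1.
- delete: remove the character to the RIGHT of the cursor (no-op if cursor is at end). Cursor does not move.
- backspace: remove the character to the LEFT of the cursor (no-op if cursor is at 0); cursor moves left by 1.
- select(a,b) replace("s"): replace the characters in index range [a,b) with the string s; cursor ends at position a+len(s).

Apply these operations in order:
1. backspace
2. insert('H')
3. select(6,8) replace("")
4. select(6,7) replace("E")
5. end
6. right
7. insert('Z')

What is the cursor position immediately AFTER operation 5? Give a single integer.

After op 1 (backspace): buf='QWIOLNBB' cursor=0
After op 2 (insert('H')): buf='HQWIOLNBB' cursor=1
After op 3 (select(6,8) replace("")): buf='HQWIOLB' cursor=6
After op 4 (select(6,7) replace("E")): buf='HQWIOLE' cursor=7
After op 5 (end): buf='HQWIOLE' cursor=7

Answer: 7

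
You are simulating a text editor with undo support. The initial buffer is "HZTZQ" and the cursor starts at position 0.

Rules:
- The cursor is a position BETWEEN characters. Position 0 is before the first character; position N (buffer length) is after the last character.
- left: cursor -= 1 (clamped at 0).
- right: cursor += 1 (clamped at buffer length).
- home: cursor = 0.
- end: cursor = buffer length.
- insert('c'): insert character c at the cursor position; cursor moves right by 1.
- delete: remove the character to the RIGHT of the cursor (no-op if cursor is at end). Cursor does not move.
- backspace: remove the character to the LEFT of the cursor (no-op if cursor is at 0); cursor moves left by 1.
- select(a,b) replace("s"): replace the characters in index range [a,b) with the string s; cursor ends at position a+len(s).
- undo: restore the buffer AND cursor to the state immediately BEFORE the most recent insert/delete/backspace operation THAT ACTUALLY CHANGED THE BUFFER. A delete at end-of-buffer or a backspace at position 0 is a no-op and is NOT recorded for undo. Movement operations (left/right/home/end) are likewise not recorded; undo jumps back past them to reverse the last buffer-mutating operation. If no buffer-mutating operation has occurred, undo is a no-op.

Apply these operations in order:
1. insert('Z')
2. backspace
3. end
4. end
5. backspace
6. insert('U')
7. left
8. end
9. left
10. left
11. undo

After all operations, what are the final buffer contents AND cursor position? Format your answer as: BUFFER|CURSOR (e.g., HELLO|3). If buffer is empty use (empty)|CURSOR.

Answer: HZTZ|4

Derivation:
After op 1 (insert('Z')): buf='ZHZTZQ' cursor=1
After op 2 (backspace): buf='HZTZQ' cursor=0
After op 3 (end): buf='HZTZQ' cursor=5
After op 4 (end): buf='HZTZQ' cursor=5
After op 5 (backspace): buf='HZTZ' cursor=4
After op 6 (insert('U')): buf='HZTZU' cursor=5
After op 7 (left): buf='HZTZU' cursor=4
After op 8 (end): buf='HZTZU' cursor=5
After op 9 (left): buf='HZTZU' cursor=4
After op 10 (left): buf='HZTZU' cursor=3
After op 11 (undo): buf='HZTZ' cursor=4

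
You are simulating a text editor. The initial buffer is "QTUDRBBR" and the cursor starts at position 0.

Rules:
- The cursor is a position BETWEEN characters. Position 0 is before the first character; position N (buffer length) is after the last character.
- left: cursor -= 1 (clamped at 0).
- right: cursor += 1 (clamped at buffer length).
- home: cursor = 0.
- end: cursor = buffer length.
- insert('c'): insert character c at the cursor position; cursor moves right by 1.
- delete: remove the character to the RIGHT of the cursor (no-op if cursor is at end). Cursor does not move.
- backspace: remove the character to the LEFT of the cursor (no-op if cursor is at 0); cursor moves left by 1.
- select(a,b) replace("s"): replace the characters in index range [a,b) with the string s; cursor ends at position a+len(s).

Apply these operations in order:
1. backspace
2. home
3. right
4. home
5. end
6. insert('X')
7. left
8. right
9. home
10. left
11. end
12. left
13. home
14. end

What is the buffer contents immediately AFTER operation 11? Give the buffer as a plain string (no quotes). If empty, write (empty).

After op 1 (backspace): buf='QTUDRBBR' cursor=0
After op 2 (home): buf='QTUDRBBR' cursor=0
After op 3 (right): buf='QTUDRBBR' cursor=1
After op 4 (home): buf='QTUDRBBR' cursor=0
After op 5 (end): buf='QTUDRBBR' cursor=8
After op 6 (insert('X')): buf='QTUDRBBRX' cursor=9
After op 7 (left): buf='QTUDRBBRX' cursor=8
After op 8 (right): buf='QTUDRBBRX' cursor=9
After op 9 (home): buf='QTUDRBBRX' cursor=0
After op 10 (left): buf='QTUDRBBRX' cursor=0
After op 11 (end): buf='QTUDRBBRX' cursor=9

Answer: QTUDRBBRX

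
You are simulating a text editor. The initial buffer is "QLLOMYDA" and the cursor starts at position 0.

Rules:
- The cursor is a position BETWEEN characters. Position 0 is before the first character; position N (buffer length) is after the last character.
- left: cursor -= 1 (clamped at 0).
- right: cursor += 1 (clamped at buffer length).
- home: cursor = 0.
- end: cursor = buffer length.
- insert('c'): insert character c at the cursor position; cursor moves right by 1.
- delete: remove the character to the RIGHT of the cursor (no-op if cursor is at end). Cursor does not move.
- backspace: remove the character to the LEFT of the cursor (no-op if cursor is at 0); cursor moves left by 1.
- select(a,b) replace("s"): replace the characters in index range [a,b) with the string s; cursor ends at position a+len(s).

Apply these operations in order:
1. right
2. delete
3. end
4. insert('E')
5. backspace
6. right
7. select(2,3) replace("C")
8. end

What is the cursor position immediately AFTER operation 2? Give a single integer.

After op 1 (right): buf='QLLOMYDA' cursor=1
After op 2 (delete): buf='QLOMYDA' cursor=1

Answer: 1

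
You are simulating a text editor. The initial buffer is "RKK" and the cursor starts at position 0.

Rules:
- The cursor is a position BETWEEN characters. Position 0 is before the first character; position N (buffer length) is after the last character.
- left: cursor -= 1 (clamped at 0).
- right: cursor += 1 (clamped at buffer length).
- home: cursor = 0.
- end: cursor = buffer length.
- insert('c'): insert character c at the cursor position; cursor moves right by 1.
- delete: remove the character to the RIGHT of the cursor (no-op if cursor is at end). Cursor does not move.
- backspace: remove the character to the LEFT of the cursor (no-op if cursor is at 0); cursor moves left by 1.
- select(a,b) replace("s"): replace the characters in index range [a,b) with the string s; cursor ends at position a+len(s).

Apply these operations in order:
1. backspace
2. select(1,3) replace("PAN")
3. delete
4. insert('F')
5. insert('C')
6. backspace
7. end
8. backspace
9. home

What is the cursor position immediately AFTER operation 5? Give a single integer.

After op 1 (backspace): buf='RKK' cursor=0
After op 2 (select(1,3) replace("PAN")): buf='RPAN' cursor=4
After op 3 (delete): buf='RPAN' cursor=4
After op 4 (insert('F')): buf='RPANF' cursor=5
After op 5 (insert('C')): buf='RPANFC' cursor=6

Answer: 6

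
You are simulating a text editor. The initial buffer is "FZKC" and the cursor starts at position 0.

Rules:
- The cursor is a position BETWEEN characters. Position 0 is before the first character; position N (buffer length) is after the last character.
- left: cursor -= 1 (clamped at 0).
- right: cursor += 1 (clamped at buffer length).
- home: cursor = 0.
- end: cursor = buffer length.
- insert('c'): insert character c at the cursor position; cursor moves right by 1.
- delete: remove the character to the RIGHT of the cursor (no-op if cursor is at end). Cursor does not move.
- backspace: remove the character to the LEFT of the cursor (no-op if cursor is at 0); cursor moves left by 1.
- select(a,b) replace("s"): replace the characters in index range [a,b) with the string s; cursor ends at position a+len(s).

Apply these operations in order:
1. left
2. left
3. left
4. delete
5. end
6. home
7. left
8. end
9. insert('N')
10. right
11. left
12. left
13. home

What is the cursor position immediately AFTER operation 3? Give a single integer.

After op 1 (left): buf='FZKC' cursor=0
After op 2 (left): buf='FZKC' cursor=0
After op 3 (left): buf='FZKC' cursor=0

Answer: 0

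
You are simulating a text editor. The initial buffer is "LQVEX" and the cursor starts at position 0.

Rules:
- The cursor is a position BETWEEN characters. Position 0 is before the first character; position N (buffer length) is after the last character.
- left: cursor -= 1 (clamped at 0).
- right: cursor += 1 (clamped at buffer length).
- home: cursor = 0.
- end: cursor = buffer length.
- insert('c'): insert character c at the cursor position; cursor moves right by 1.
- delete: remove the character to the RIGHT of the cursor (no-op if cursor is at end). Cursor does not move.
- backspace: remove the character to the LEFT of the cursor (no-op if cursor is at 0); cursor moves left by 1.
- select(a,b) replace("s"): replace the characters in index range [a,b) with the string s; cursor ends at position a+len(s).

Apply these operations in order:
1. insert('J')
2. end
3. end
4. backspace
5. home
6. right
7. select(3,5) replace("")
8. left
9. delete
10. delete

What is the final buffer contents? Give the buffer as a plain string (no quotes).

Answer: JL

Derivation:
After op 1 (insert('J')): buf='JLQVEX' cursor=1
After op 2 (end): buf='JLQVEX' cursor=6
After op 3 (end): buf='JLQVEX' cursor=6
After op 4 (backspace): buf='JLQVE' cursor=5
After op 5 (home): buf='JLQVE' cursor=0
After op 6 (right): buf='JLQVE' cursor=1
After op 7 (select(3,5) replace("")): buf='JLQ' cursor=3
After op 8 (left): buf='JLQ' cursor=2
After op 9 (delete): buf='JL' cursor=2
After op 10 (delete): buf='JL' cursor=2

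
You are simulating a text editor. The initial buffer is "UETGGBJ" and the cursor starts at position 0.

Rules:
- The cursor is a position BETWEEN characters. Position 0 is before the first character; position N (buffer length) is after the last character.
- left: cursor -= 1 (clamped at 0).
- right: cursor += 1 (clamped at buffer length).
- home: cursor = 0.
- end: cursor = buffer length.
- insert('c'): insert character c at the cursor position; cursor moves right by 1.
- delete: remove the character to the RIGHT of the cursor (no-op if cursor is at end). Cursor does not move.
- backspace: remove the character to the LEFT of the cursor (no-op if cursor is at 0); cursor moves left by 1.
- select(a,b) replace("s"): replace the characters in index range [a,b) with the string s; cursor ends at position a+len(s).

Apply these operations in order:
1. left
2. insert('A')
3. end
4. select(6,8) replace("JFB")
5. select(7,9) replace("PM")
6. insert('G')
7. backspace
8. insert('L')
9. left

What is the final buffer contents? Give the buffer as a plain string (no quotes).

After op 1 (left): buf='UETGGBJ' cursor=0
After op 2 (insert('A')): buf='AUETGGBJ' cursor=1
After op 3 (end): buf='AUETGGBJ' cursor=8
After op 4 (select(6,8) replace("JFB")): buf='AUETGGJFB' cursor=9
After op 5 (select(7,9) replace("PM")): buf='AUETGGJPM' cursor=9
After op 6 (insert('G')): buf='AUETGGJPMG' cursor=10
After op 7 (backspace): buf='AUETGGJPM' cursor=9
After op 8 (insert('L')): buf='AUETGGJPML' cursor=10
After op 9 (left): buf='AUETGGJPML' cursor=9

Answer: AUETGGJPML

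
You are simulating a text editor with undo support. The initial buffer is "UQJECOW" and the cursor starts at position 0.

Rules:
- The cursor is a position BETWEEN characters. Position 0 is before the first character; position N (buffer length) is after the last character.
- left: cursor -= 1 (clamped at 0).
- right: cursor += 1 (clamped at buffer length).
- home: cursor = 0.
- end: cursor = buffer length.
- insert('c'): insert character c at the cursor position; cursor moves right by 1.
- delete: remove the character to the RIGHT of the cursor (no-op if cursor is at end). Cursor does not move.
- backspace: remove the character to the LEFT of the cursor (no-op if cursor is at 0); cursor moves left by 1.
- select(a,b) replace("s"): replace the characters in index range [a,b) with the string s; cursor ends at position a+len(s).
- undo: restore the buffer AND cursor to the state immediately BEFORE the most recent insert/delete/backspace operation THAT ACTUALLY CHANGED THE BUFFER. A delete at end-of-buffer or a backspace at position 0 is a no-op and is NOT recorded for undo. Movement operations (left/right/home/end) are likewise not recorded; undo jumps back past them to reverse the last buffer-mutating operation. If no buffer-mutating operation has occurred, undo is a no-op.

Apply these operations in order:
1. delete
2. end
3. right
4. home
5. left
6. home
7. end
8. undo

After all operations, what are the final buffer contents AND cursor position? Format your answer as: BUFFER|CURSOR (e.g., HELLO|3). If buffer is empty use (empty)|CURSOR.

After op 1 (delete): buf='QJECOW' cursor=0
After op 2 (end): buf='QJECOW' cursor=6
After op 3 (right): buf='QJECOW' cursor=6
After op 4 (home): buf='QJECOW' cursor=0
After op 5 (left): buf='QJECOW' cursor=0
After op 6 (home): buf='QJECOW' cursor=0
After op 7 (end): buf='QJECOW' cursor=6
After op 8 (undo): buf='UQJECOW' cursor=0

Answer: UQJECOW|0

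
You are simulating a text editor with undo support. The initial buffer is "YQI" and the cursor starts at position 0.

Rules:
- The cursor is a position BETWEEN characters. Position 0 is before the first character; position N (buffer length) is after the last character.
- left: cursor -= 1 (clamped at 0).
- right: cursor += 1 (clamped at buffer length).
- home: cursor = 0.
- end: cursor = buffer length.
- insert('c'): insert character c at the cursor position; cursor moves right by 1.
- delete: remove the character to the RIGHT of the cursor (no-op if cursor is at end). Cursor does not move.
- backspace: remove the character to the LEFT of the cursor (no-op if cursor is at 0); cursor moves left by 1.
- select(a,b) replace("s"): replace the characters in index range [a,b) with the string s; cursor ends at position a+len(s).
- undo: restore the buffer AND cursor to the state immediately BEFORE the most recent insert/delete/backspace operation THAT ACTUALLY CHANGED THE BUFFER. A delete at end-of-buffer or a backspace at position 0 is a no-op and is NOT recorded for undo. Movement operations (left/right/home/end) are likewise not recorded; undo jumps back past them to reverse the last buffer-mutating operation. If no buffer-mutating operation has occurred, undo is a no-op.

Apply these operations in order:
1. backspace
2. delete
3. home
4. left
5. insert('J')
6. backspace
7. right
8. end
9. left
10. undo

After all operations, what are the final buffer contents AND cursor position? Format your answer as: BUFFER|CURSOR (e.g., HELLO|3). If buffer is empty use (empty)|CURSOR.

Answer: JQI|1

Derivation:
After op 1 (backspace): buf='YQI' cursor=0
After op 2 (delete): buf='QI' cursor=0
After op 3 (home): buf='QI' cursor=0
After op 4 (left): buf='QI' cursor=0
After op 5 (insert('J')): buf='JQI' cursor=1
After op 6 (backspace): buf='QI' cursor=0
After op 7 (right): buf='QI' cursor=1
After op 8 (end): buf='QI' cursor=2
After op 9 (left): buf='QI' cursor=1
After op 10 (undo): buf='JQI' cursor=1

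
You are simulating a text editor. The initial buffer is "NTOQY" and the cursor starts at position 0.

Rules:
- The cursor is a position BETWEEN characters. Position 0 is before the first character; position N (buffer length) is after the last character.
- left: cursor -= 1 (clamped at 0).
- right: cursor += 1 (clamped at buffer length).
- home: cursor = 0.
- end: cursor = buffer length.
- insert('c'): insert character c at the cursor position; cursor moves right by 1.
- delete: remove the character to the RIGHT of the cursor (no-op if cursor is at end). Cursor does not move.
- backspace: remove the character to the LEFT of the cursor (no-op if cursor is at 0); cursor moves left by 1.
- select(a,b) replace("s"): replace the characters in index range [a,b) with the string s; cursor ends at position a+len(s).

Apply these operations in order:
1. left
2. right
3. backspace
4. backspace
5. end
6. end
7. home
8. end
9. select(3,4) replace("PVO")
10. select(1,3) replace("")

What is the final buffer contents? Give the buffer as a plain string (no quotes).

Answer: TPVO

Derivation:
After op 1 (left): buf='NTOQY' cursor=0
After op 2 (right): buf='NTOQY' cursor=1
After op 3 (backspace): buf='TOQY' cursor=0
After op 4 (backspace): buf='TOQY' cursor=0
After op 5 (end): buf='TOQY' cursor=4
After op 6 (end): buf='TOQY' cursor=4
After op 7 (home): buf='TOQY' cursor=0
After op 8 (end): buf='TOQY' cursor=4
After op 9 (select(3,4) replace("PVO")): buf='TOQPVO' cursor=6
After op 10 (select(1,3) replace("")): buf='TPVO' cursor=1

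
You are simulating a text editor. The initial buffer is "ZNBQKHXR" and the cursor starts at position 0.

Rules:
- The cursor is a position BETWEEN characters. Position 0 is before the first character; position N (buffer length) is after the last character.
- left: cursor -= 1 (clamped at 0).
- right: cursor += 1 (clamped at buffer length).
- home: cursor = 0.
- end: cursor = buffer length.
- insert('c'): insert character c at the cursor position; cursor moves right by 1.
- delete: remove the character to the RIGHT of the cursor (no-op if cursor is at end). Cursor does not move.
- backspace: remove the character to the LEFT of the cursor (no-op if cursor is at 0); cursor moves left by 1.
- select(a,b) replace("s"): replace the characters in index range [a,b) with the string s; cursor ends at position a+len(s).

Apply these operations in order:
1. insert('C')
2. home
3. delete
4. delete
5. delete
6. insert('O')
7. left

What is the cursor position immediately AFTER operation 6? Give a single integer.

After op 1 (insert('C')): buf='CZNBQKHXR' cursor=1
After op 2 (home): buf='CZNBQKHXR' cursor=0
After op 3 (delete): buf='ZNBQKHXR' cursor=0
After op 4 (delete): buf='NBQKHXR' cursor=0
After op 5 (delete): buf='BQKHXR' cursor=0
After op 6 (insert('O')): buf='OBQKHXR' cursor=1

Answer: 1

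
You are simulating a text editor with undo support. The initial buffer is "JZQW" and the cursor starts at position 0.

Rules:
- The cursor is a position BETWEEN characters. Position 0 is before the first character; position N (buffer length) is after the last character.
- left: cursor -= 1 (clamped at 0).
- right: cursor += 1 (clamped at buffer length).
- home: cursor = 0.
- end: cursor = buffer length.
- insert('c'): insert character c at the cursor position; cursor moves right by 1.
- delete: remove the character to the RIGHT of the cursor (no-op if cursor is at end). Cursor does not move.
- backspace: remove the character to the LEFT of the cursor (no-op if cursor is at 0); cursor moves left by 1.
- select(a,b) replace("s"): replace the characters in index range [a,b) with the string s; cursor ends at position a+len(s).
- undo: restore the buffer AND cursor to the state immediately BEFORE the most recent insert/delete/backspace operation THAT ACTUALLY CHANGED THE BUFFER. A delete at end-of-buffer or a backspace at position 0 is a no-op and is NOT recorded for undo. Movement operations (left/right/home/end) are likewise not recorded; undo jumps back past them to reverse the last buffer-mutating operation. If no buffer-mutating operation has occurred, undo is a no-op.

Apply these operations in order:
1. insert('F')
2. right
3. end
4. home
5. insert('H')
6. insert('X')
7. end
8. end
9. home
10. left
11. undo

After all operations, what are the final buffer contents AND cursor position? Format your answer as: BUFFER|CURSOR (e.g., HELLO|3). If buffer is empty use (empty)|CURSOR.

After op 1 (insert('F')): buf='FJZQW' cursor=1
After op 2 (right): buf='FJZQW' cursor=2
After op 3 (end): buf='FJZQW' cursor=5
After op 4 (home): buf='FJZQW' cursor=0
After op 5 (insert('H')): buf='HFJZQW' cursor=1
After op 6 (insert('X')): buf='HXFJZQW' cursor=2
After op 7 (end): buf='HXFJZQW' cursor=7
After op 8 (end): buf='HXFJZQW' cursor=7
After op 9 (home): buf='HXFJZQW' cursor=0
After op 10 (left): buf='HXFJZQW' cursor=0
After op 11 (undo): buf='HFJZQW' cursor=1

Answer: HFJZQW|1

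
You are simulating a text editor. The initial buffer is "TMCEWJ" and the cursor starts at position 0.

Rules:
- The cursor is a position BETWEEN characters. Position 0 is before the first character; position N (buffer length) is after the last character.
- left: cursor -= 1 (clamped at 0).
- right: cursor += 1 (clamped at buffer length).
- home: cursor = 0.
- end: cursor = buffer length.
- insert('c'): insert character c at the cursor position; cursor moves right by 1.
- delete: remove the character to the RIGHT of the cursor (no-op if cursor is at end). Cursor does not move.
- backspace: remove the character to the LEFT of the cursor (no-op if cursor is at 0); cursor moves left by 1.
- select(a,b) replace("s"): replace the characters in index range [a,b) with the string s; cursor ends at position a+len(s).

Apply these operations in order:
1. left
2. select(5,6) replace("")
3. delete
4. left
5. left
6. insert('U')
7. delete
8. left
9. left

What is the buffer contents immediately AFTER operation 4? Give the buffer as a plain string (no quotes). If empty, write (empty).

After op 1 (left): buf='TMCEWJ' cursor=0
After op 2 (select(5,6) replace("")): buf='TMCEW' cursor=5
After op 3 (delete): buf='TMCEW' cursor=5
After op 4 (left): buf='TMCEW' cursor=4

Answer: TMCEW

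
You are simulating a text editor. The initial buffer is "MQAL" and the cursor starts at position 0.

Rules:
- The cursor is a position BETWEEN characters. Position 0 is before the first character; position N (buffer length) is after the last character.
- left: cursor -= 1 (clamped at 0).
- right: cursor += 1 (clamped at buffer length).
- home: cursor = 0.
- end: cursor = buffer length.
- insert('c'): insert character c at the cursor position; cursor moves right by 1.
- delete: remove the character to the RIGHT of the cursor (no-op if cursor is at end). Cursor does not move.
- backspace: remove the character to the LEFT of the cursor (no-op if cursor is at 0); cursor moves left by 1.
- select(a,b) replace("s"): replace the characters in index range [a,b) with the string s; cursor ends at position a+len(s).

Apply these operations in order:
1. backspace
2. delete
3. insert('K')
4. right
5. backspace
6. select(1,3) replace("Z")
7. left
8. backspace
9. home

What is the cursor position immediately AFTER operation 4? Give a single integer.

After op 1 (backspace): buf='MQAL' cursor=0
After op 2 (delete): buf='QAL' cursor=0
After op 3 (insert('K')): buf='KQAL' cursor=1
After op 4 (right): buf='KQAL' cursor=2

Answer: 2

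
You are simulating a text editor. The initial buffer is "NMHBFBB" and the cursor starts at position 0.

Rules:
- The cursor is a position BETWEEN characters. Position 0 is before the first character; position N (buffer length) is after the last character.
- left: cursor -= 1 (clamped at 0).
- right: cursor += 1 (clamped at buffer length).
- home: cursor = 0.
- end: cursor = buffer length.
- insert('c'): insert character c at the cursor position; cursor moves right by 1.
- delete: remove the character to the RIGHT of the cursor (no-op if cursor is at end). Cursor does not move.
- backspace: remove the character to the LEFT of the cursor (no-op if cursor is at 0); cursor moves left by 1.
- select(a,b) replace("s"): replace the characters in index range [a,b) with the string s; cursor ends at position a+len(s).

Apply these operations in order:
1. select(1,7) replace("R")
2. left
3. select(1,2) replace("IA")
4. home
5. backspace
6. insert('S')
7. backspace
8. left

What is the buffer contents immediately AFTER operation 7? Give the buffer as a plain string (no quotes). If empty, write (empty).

After op 1 (select(1,7) replace("R")): buf='NR' cursor=2
After op 2 (left): buf='NR' cursor=1
After op 3 (select(1,2) replace("IA")): buf='NIA' cursor=3
After op 4 (home): buf='NIA' cursor=0
After op 5 (backspace): buf='NIA' cursor=0
After op 6 (insert('S')): buf='SNIA' cursor=1
After op 7 (backspace): buf='NIA' cursor=0

Answer: NIA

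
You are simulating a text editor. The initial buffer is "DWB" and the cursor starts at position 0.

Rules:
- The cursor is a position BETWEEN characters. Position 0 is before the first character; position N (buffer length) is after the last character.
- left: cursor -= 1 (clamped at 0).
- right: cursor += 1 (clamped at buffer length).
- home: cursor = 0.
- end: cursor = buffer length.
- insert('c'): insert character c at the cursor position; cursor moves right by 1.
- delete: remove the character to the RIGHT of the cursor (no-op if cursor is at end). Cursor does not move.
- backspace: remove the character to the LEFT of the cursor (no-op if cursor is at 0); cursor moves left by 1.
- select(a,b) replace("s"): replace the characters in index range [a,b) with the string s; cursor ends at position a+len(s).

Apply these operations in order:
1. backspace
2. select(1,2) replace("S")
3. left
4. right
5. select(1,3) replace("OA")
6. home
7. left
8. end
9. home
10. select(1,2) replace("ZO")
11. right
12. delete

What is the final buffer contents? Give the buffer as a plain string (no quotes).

After op 1 (backspace): buf='DWB' cursor=0
After op 2 (select(1,2) replace("S")): buf='DSB' cursor=2
After op 3 (left): buf='DSB' cursor=1
After op 4 (right): buf='DSB' cursor=2
After op 5 (select(1,3) replace("OA")): buf='DOA' cursor=3
After op 6 (home): buf='DOA' cursor=0
After op 7 (left): buf='DOA' cursor=0
After op 8 (end): buf='DOA' cursor=3
After op 9 (home): buf='DOA' cursor=0
After op 10 (select(1,2) replace("ZO")): buf='DZOA' cursor=3
After op 11 (right): buf='DZOA' cursor=4
After op 12 (delete): buf='DZOA' cursor=4

Answer: DZOA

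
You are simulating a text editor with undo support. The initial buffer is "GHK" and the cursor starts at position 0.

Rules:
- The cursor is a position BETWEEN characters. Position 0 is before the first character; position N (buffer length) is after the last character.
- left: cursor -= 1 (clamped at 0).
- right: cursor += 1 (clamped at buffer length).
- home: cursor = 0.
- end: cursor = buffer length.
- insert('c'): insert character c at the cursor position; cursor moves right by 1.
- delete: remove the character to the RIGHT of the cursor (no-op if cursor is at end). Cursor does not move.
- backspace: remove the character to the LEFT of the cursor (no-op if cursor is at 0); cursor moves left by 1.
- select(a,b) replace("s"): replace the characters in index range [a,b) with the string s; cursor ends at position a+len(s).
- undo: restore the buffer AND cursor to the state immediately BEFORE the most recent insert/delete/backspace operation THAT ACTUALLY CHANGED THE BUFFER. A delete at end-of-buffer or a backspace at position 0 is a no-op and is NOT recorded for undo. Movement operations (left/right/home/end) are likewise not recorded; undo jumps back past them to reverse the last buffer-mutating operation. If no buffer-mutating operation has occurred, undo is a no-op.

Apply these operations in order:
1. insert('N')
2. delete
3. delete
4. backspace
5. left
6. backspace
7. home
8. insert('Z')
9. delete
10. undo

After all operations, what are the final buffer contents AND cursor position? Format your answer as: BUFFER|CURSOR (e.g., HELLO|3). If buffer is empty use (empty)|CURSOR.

After op 1 (insert('N')): buf='NGHK' cursor=1
After op 2 (delete): buf='NHK' cursor=1
After op 3 (delete): buf='NK' cursor=1
After op 4 (backspace): buf='K' cursor=0
After op 5 (left): buf='K' cursor=0
After op 6 (backspace): buf='K' cursor=0
After op 7 (home): buf='K' cursor=0
After op 8 (insert('Z')): buf='ZK' cursor=1
After op 9 (delete): buf='Z' cursor=1
After op 10 (undo): buf='ZK' cursor=1

Answer: ZK|1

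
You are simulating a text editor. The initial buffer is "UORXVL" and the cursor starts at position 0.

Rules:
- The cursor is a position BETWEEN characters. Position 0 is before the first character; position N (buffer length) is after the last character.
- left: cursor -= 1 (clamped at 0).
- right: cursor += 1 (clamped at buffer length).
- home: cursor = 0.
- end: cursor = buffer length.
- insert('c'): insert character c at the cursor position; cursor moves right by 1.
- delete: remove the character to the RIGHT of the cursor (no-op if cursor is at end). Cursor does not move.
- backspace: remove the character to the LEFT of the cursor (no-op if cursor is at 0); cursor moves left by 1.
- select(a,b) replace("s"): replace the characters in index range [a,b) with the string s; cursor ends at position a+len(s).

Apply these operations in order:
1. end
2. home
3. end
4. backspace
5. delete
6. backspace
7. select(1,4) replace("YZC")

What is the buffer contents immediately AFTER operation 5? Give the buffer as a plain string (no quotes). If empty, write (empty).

After op 1 (end): buf='UORXVL' cursor=6
After op 2 (home): buf='UORXVL' cursor=0
After op 3 (end): buf='UORXVL' cursor=6
After op 4 (backspace): buf='UORXV' cursor=5
After op 5 (delete): buf='UORXV' cursor=5

Answer: UORXV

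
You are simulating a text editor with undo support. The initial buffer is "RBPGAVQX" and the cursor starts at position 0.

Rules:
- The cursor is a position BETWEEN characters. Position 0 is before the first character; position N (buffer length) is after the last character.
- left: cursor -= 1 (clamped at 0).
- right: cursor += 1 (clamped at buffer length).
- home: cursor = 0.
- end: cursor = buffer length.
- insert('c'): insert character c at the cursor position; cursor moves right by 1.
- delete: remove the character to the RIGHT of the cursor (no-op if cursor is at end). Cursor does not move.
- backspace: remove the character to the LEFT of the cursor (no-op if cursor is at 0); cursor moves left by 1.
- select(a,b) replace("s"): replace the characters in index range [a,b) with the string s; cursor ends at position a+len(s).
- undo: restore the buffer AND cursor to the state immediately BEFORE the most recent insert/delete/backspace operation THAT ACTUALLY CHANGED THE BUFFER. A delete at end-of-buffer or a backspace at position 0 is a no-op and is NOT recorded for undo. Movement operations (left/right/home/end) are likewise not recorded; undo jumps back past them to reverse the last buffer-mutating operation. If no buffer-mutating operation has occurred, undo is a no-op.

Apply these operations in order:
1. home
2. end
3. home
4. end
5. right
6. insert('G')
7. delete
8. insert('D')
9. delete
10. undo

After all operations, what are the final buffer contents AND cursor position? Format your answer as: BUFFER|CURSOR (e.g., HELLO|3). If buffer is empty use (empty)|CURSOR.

After op 1 (home): buf='RBPGAVQX' cursor=0
After op 2 (end): buf='RBPGAVQX' cursor=8
After op 3 (home): buf='RBPGAVQX' cursor=0
After op 4 (end): buf='RBPGAVQX' cursor=8
After op 5 (right): buf='RBPGAVQX' cursor=8
After op 6 (insert('G')): buf='RBPGAVQXG' cursor=9
After op 7 (delete): buf='RBPGAVQXG' cursor=9
After op 8 (insert('D')): buf='RBPGAVQXGD' cursor=10
After op 9 (delete): buf='RBPGAVQXGD' cursor=10
After op 10 (undo): buf='RBPGAVQXG' cursor=9

Answer: RBPGAVQXG|9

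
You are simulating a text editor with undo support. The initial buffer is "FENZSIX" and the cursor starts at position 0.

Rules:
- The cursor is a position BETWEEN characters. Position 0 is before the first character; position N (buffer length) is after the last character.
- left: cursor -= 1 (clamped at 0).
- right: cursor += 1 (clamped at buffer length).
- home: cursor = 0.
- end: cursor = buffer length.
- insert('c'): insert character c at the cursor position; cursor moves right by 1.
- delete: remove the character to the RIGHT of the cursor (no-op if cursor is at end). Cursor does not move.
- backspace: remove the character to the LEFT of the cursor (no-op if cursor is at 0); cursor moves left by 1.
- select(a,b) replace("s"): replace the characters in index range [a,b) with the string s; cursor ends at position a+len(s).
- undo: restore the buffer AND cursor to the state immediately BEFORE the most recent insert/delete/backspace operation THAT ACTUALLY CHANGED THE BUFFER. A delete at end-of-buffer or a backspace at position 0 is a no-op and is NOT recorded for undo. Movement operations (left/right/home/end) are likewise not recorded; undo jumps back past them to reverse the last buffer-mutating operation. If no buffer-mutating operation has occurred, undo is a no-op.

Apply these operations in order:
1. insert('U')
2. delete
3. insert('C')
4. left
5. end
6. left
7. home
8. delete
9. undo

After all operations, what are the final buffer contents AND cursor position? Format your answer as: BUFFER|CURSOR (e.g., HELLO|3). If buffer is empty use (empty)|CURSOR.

After op 1 (insert('U')): buf='UFENZSIX' cursor=1
After op 2 (delete): buf='UENZSIX' cursor=1
After op 3 (insert('C')): buf='UCENZSIX' cursor=2
After op 4 (left): buf='UCENZSIX' cursor=1
After op 5 (end): buf='UCENZSIX' cursor=8
After op 6 (left): buf='UCENZSIX' cursor=7
After op 7 (home): buf='UCENZSIX' cursor=0
After op 8 (delete): buf='CENZSIX' cursor=0
After op 9 (undo): buf='UCENZSIX' cursor=0

Answer: UCENZSIX|0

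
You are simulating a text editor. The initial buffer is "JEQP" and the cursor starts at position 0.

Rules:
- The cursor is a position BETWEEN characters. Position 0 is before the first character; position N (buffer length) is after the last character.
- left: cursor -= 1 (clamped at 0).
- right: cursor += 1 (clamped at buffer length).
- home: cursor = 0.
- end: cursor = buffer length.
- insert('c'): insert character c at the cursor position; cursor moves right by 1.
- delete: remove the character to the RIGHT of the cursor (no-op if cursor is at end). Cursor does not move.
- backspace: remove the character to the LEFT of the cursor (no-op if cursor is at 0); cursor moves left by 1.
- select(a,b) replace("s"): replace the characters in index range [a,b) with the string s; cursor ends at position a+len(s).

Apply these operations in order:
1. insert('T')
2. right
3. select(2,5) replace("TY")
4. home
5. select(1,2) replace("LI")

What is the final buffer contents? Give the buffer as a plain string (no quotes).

Answer: TLITY

Derivation:
After op 1 (insert('T')): buf='TJEQP' cursor=1
After op 2 (right): buf='TJEQP' cursor=2
After op 3 (select(2,5) replace("TY")): buf='TJTY' cursor=4
After op 4 (home): buf='TJTY' cursor=0
After op 5 (select(1,2) replace("LI")): buf='TLITY' cursor=3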